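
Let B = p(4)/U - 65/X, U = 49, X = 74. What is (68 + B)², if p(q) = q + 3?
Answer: 1214034649/268324 ≈ 4524.5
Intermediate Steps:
p(q) = 3 + q
B = -381/518 (B = (3 + 4)/49 - 65/74 = 7*(1/49) - 65*1/74 = ⅐ - 65/74 = -381/518 ≈ -0.73552)
(68 + B)² = (68 - 381/518)² = (34843/518)² = 1214034649/268324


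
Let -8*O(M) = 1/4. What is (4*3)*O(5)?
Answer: -3/8 ≈ -0.37500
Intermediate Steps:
O(M) = -1/32 (O(M) = -⅛/4 = -⅛*¼ = -1/32)
(4*3)*O(5) = (4*3)*(-1/32) = 12*(-1/32) = -3/8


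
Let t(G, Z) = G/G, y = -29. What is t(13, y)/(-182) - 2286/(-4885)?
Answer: 411167/889070 ≈ 0.46247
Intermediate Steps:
t(G, Z) = 1
t(13, y)/(-182) - 2286/(-4885) = 1/(-182) - 2286/(-4885) = 1*(-1/182) - 2286*(-1/4885) = -1/182 + 2286/4885 = 411167/889070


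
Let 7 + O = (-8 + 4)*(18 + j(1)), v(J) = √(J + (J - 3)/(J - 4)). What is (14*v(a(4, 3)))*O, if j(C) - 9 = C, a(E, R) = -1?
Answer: -1666*I*√5/5 ≈ -745.06*I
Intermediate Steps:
j(C) = 9 + C
v(J) = √(J + (-3 + J)/(-4 + J))
O = -119 (O = -7 + (-8 + 4)*(18 + (9 + 1)) = -7 - 4*(18 + 10) = -7 - 4*28 = -7 - 112 = -119)
(14*v(a(4, 3)))*O = (14*√((-3 - 1 - (-4 - 1))/(-4 - 1)))*(-119) = (14*√((-3 - 1 - 1*(-5))/(-5)))*(-119) = (14*√(-(-3 - 1 + 5)/5))*(-119) = (14*√(-⅕*1))*(-119) = (14*√(-⅕))*(-119) = (14*(I*√5/5))*(-119) = (14*I*√5/5)*(-119) = -1666*I*√5/5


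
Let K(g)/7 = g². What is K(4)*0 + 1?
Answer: 1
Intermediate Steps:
K(g) = 7*g²
K(4)*0 + 1 = (7*4²)*0 + 1 = (7*16)*0 + 1 = 112*0 + 1 = 0 + 1 = 1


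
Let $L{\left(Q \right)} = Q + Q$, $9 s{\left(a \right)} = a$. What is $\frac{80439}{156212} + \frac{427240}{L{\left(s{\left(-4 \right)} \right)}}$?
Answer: $- \frac{75082436301}{156212} \approx -4.8064 \cdot 10^{5}$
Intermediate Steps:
$s{\left(a \right)} = \frac{a}{9}$
$L{\left(Q \right)} = 2 Q$
$\frac{80439}{156212} + \frac{427240}{L{\left(s{\left(-4 \right)} \right)}} = \frac{80439}{156212} + \frac{427240}{2 \cdot \frac{1}{9} \left(-4\right)} = 80439 \cdot \frac{1}{156212} + \frac{427240}{2 \left(- \frac{4}{9}\right)} = \frac{80439}{156212} + \frac{427240}{- \frac{8}{9}} = \frac{80439}{156212} + 427240 \left(- \frac{9}{8}\right) = \frac{80439}{156212} - 480645 = - \frac{75082436301}{156212}$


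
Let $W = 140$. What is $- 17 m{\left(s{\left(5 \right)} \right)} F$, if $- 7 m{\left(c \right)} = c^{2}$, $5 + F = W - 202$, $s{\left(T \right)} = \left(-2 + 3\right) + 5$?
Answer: $- \frac{41004}{7} \approx -5857.7$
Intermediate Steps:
$s{\left(T \right)} = 6$ ($s{\left(T \right)} = 1 + 5 = 6$)
$F = -67$ ($F = -5 + \left(140 - 202\right) = -5 - 62 = -67$)
$m{\left(c \right)} = - \frac{c^{2}}{7}$
$- 17 m{\left(s{\left(5 \right)} \right)} F = - 17 \left(- \frac{6^{2}}{7}\right) \left(-67\right) = - 17 \left(\left(- \frac{1}{7}\right) 36\right) \left(-67\right) = \left(-17\right) \left(- \frac{36}{7}\right) \left(-67\right) = \frac{612}{7} \left(-67\right) = - \frac{41004}{7}$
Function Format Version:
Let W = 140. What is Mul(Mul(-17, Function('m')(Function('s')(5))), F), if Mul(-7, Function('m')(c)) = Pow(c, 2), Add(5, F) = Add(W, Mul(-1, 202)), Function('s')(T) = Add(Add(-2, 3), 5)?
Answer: Rational(-41004, 7) ≈ -5857.7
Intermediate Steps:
Function('s')(T) = 6 (Function('s')(T) = Add(1, 5) = 6)
F = -67 (F = Add(-5, Add(140, Mul(-1, 202))) = Add(-5, Add(140, -202)) = Add(-5, -62) = -67)
Function('m')(c) = Mul(Rational(-1, 7), Pow(c, 2))
Mul(Mul(-17, Function('m')(Function('s')(5))), F) = Mul(Mul(-17, Mul(Rational(-1, 7), Pow(6, 2))), -67) = Mul(Mul(-17, Mul(Rational(-1, 7), 36)), -67) = Mul(Mul(-17, Rational(-36, 7)), -67) = Mul(Rational(612, 7), -67) = Rational(-41004, 7)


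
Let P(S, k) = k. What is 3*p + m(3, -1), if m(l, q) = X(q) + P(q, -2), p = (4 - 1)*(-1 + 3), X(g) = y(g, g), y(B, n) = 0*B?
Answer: 16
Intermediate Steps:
y(B, n) = 0
X(g) = 0
p = 6 (p = 3*2 = 6)
m(l, q) = -2 (m(l, q) = 0 - 2 = -2)
3*p + m(3, -1) = 3*6 - 2 = 18 - 2 = 16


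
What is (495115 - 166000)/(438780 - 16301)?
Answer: 329115/422479 ≈ 0.77901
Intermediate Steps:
(495115 - 166000)/(438780 - 16301) = 329115/422479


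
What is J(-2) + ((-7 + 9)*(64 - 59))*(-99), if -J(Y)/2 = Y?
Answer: -986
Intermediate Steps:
J(Y) = -2*Y
J(-2) + ((-7 + 9)*(64 - 59))*(-99) = -2*(-2) + ((-7 + 9)*(64 - 59))*(-99) = 4 + (2*5)*(-99) = 4 + 10*(-99) = 4 - 990 = -986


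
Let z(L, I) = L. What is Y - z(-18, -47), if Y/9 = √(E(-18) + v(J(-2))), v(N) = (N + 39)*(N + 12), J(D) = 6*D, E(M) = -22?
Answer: 18 + 9*I*√22 ≈ 18.0 + 42.214*I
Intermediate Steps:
v(N) = (12 + N)*(39 + N) (v(N) = (39 + N)*(12 + N) = (12 + N)*(39 + N))
Y = 9*I*√22 (Y = 9*√(-22 + (468 + (6*(-2))² + 51*(6*(-2)))) = 9*√(-22 + (468 + (-12)² + 51*(-12))) = 9*√(-22 + (468 + 144 - 612)) = 9*√(-22 + 0) = 9*√(-22) = 9*(I*√22) = 9*I*√22 ≈ 42.214*I)
Y - z(-18, -47) = 9*I*√22 - 1*(-18) = 9*I*√22 + 18 = 18 + 9*I*√22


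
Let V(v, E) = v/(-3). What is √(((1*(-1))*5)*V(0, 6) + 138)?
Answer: √138 ≈ 11.747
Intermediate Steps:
V(v, E) = -v/3 (V(v, E) = v*(-⅓) = -v/3)
√(((1*(-1))*5)*V(0, 6) + 138) = √(((1*(-1))*5)*(-⅓*0) + 138) = √(-1*5*0 + 138) = √(-5*0 + 138) = √(0 + 138) = √138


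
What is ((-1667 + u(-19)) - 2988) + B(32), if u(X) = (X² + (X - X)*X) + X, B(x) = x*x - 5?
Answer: -3294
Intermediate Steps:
B(x) = -5 + x² (B(x) = x² - 5 = -5 + x²)
u(X) = X + X² (u(X) = (X² + 0*X) + X = (X² + 0) + X = X² + X = X + X²)
((-1667 + u(-19)) - 2988) + B(32) = ((-1667 - 19*(1 - 19)) - 2988) + (-5 + 32²) = ((-1667 - 19*(-18)) - 2988) + (-5 + 1024) = ((-1667 + 342) - 2988) + 1019 = (-1325 - 2988) + 1019 = -4313 + 1019 = -3294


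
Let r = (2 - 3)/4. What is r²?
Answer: 1/16 ≈ 0.062500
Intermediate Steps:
r = -¼ (r = (¼)*(-1) = -¼ ≈ -0.25000)
r² = (-¼)² = 1/16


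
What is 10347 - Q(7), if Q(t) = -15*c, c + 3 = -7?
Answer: 10197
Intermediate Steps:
c = -10 (c = -3 - 7 = -10)
Q(t) = 150 (Q(t) = -15*(-10) = 150)
10347 - Q(7) = 10347 - 1*150 = 10347 - 150 = 10197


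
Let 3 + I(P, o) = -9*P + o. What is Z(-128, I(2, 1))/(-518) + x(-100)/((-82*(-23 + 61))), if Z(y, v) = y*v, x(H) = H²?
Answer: -1644620/201761 ≈ -8.1513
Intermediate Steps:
I(P, o) = -3 + o - 9*P (I(P, o) = -3 + (-9*P + o) = -3 + (o - 9*P) = -3 + o - 9*P)
Z(y, v) = v*y
Z(-128, I(2, 1))/(-518) + x(-100)/((-82*(-23 + 61))) = ((-3 + 1 - 9*2)*(-128))/(-518) + (-100)²/((-82*(-23 + 61))) = ((-3 + 1 - 18)*(-128))*(-1/518) + 10000/((-82*38)) = -20*(-128)*(-1/518) + 10000/(-3116) = 2560*(-1/518) + 10000*(-1/3116) = -1280/259 - 2500/779 = -1644620/201761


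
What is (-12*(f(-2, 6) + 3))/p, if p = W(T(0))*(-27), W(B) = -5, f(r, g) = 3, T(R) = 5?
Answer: -8/15 ≈ -0.53333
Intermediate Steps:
p = 135 (p = -5*(-27) = 135)
(-12*(f(-2, 6) + 3))/p = -12*(3 + 3)/135 = -12*6*(1/135) = -72*1/135 = -8/15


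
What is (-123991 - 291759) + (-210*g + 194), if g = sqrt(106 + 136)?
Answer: -415556 - 2310*sqrt(2) ≈ -4.1882e+5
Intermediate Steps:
g = 11*sqrt(2) (g = sqrt(242) = 11*sqrt(2) ≈ 15.556)
(-123991 - 291759) + (-210*g + 194) = (-123991 - 291759) + (-2310*sqrt(2) + 194) = -415750 + (-2310*sqrt(2) + 194) = -415750 + (194 - 2310*sqrt(2)) = -415556 - 2310*sqrt(2)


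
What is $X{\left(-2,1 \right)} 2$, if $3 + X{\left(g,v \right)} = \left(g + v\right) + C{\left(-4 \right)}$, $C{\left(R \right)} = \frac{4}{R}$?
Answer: $-10$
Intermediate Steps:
$X{\left(g,v \right)} = -4 + g + v$ ($X{\left(g,v \right)} = -3 + \left(\left(g + v\right) + \frac{4}{-4}\right) = -3 + \left(\left(g + v\right) + 4 \left(- \frac{1}{4}\right)\right) = -3 - \left(1 - g - v\right) = -3 + \left(-1 + g + v\right) = -4 + g + v$)
$X{\left(-2,1 \right)} 2 = \left(-4 - 2 + 1\right) 2 = \left(-5\right) 2 = -10$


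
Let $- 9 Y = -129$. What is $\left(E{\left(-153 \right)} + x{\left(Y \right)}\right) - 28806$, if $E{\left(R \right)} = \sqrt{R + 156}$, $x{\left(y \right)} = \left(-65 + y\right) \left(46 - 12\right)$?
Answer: $- \frac{91586}{3} + \sqrt{3} \approx -30527.0$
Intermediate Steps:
$Y = \frac{43}{3}$ ($Y = \left(- \frac{1}{9}\right) \left(-129\right) = \frac{43}{3} \approx 14.333$)
$x{\left(y \right)} = -2210 + 34 y$ ($x{\left(y \right)} = \left(-65 + y\right) 34 = -2210 + 34 y$)
$E{\left(R \right)} = \sqrt{156 + R}$
$\left(E{\left(-153 \right)} + x{\left(Y \right)}\right) - 28806 = \left(\sqrt{156 - 153} + \left(-2210 + 34 \cdot \frac{43}{3}\right)\right) - 28806 = \left(\sqrt{3} + \left(-2210 + \frac{1462}{3}\right)\right) - 28806 = \left(\sqrt{3} - \frac{5168}{3}\right) - 28806 = \left(- \frac{5168}{3} + \sqrt{3}\right) - 28806 = - \frac{91586}{3} + \sqrt{3}$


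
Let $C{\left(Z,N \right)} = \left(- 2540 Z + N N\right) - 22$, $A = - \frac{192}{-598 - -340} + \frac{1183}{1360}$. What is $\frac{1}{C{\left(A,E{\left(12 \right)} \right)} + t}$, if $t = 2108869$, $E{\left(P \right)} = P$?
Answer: $\frac{2924}{6154702281} \approx 4.7508 \cdot 10^{-7}$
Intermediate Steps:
$A = \frac{94389}{58480}$ ($A = - \frac{192}{-598 + 340} + 1183 \cdot \frac{1}{1360} = - \frac{192}{-258} + \frac{1183}{1360} = \left(-192\right) \left(- \frac{1}{258}\right) + \frac{1183}{1360} = \frac{32}{43} + \frac{1183}{1360} = \frac{94389}{58480} \approx 1.614$)
$C{\left(Z,N \right)} = -22 + N^{2} - 2540 Z$ ($C{\left(Z,N \right)} = \left(- 2540 Z + N^{2}\right) - 22 = \left(N^{2} - 2540 Z\right) - 22 = -22 + N^{2} - 2540 Z$)
$\frac{1}{C{\left(A,E{\left(12 \right)} \right)} + t} = \frac{1}{\left(-22 + 12^{2} - \frac{11987403}{2924}\right) + 2108869} = \frac{1}{\left(-22 + 144 - \frac{11987403}{2924}\right) + 2108869} = \frac{1}{- \frac{11630675}{2924} + 2108869} = \frac{1}{\frac{6154702281}{2924}} = \frac{2924}{6154702281}$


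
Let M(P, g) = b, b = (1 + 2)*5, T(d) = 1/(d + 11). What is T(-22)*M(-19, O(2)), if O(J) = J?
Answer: -15/11 ≈ -1.3636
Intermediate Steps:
T(d) = 1/(11 + d)
b = 15 (b = 3*5 = 15)
M(P, g) = 15
T(-22)*M(-19, O(2)) = 15/(11 - 22) = 15/(-11) = -1/11*15 = -15/11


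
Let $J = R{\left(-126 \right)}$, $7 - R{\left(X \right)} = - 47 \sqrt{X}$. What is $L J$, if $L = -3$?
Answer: $-21 - 423 i \sqrt{14} \approx -21.0 - 1582.7 i$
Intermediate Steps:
$R{\left(X \right)} = 7 + 47 \sqrt{X}$ ($R{\left(X \right)} = 7 - - 47 \sqrt{X} = 7 + 47 \sqrt{X}$)
$J = 7 + 141 i \sqrt{14}$ ($J = 7 + 47 \sqrt{-126} = 7 + 47 \cdot 3 i \sqrt{14} = 7 + 141 i \sqrt{14} \approx 7.0 + 527.57 i$)
$L J = - 3 \left(7 + 141 i \sqrt{14}\right) = -21 - 423 i \sqrt{14}$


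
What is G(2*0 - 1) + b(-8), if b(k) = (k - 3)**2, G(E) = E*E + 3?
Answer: 125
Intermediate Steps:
G(E) = 3 + E**2 (G(E) = E**2 + 3 = 3 + E**2)
b(k) = (-3 + k)**2
G(2*0 - 1) + b(-8) = (3 + (2*0 - 1)**2) + (-3 - 8)**2 = (3 + (0 - 1)**2) + (-11)**2 = (3 + (-1)**2) + 121 = (3 + 1) + 121 = 4 + 121 = 125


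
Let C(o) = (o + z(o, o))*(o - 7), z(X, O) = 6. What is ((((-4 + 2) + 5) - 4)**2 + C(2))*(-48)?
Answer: 1872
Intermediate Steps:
C(o) = (-7 + o)*(6 + o) (C(o) = (o + 6)*(o - 7) = (6 + o)*(-7 + o) = (-7 + o)*(6 + o))
((((-4 + 2) + 5) - 4)**2 + C(2))*(-48) = ((((-4 + 2) + 5) - 4)**2 + (-42 + 2**2 - 1*2))*(-48) = (((-2 + 5) - 4)**2 + (-42 + 4 - 2))*(-48) = ((3 - 4)**2 - 40)*(-48) = ((-1)**2 - 40)*(-48) = (1 - 40)*(-48) = -39*(-48) = 1872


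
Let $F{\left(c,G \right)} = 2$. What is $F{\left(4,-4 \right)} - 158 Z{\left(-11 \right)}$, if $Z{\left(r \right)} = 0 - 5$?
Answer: $792$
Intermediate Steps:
$Z{\left(r \right)} = -5$
$F{\left(4,-4 \right)} - 158 Z{\left(-11 \right)} = 2 - -790 = 2 + 790 = 792$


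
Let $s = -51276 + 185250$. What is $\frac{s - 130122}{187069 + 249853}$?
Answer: $\frac{1926}{218461} \approx 0.0088162$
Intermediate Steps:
$s = 133974$
$\frac{s - 130122}{187069 + 249853} = \frac{133974 - 130122}{187069 + 249853} = \frac{3852}{436922} = 3852 \cdot \frac{1}{436922} = \frac{1926}{218461}$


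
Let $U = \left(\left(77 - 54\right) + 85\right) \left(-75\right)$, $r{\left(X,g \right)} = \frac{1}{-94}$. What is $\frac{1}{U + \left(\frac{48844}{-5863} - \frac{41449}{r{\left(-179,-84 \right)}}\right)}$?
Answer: $\frac{5863}{22795916634} \approx 2.572 \cdot 10^{-7}$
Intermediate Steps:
$r{\left(X,g \right)} = - \frac{1}{94}$
$U = -8100$ ($U = \left(\left(77 - 54\right) + 85\right) \left(-75\right) = \left(23 + 85\right) \left(-75\right) = 108 \left(-75\right) = -8100$)
$\frac{1}{U + \left(\frac{48844}{-5863} - \frac{41449}{r{\left(-179,-84 \right)}}\right)} = \frac{1}{-8100 + \left(\frac{48844}{-5863} - \frac{41449}{- \frac{1}{94}}\right)} = \frac{1}{-8100 + \left(48844 \left(- \frac{1}{5863}\right) - -3896206\right)} = \frac{1}{-8100 + \left(- \frac{48844}{5863} + 3896206\right)} = \frac{1}{-8100 + \frac{22843406934}{5863}} = \frac{1}{\frac{22795916634}{5863}} = \frac{5863}{22795916634}$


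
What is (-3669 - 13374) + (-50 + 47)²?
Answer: -17034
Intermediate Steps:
(-3669 - 13374) + (-50 + 47)² = -17043 + (-3)² = -17043 + 9 = -17034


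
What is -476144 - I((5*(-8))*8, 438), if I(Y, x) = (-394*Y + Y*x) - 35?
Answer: -462029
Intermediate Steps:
I(Y, x) = -35 - 394*Y + Y*x
-476144 - I((5*(-8))*8, 438) = -476144 - (-35 - 394*5*(-8)*8 + ((5*(-8))*8)*438) = -476144 - (-35 - (-15760)*8 - 40*8*438) = -476144 - (-35 - 394*(-320) - 320*438) = -476144 - (-35 + 126080 - 140160) = -476144 - 1*(-14115) = -476144 + 14115 = -462029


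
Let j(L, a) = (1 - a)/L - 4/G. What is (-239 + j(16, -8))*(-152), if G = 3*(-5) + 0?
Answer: 1086059/30 ≈ 36202.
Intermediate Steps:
G = -15 (G = -15 + 0 = -15)
j(L, a) = 4/15 + (1 - a)/L (j(L, a) = (1 - a)/L - 4/(-15) = (1 - a)/L - 4*(-1/15) = (1 - a)/L + 4/15 = 4/15 + (1 - a)/L)
(-239 + j(16, -8))*(-152) = (-239 + (1 - 1*(-8) + (4/15)*16)/16)*(-152) = (-239 + (1 + 8 + 64/15)/16)*(-152) = (-239 + (1/16)*(199/15))*(-152) = (-239 + 199/240)*(-152) = -57161/240*(-152) = 1086059/30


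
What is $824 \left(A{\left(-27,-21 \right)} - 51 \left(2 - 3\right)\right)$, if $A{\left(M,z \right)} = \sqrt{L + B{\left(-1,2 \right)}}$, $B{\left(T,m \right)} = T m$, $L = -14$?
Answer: $42024 + 3296 i \approx 42024.0 + 3296.0 i$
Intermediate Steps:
$A{\left(M,z \right)} = 4 i$ ($A{\left(M,z \right)} = \sqrt{-14 - 2} = \sqrt{-16} = 4 i$)
$824 \left(A{\left(-27,-21 \right)} - 51 \left(2 - 3\right)\right) = 824 \left(4 i - 51 \left(2 - 3\right)\right) = 824 \left(4 i - -51\right) = 824 \left(4 i + 51\right) = 824 \left(51 + 4 i\right) = 42024 + 3296 i$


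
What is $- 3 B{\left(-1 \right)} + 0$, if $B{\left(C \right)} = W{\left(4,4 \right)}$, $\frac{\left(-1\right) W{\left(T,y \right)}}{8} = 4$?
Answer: $96$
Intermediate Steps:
$W{\left(T,y \right)} = -32$ ($W{\left(T,y \right)} = \left(-8\right) 4 = -32$)
$B{\left(C \right)} = -32$
$- 3 B{\left(-1 \right)} + 0 = \left(-3\right) \left(-32\right) + 0 = 96 + 0 = 96$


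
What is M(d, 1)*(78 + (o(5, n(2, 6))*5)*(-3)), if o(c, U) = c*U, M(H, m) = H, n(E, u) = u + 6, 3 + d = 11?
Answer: -6576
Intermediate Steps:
d = 8 (d = -3 + 11 = 8)
n(E, u) = 6 + u
o(c, U) = U*c
M(d, 1)*(78 + (o(5, n(2, 6))*5)*(-3)) = 8*(78 + (((6 + 6)*5)*5)*(-3)) = 8*(78 + ((12*5)*5)*(-3)) = 8*(78 + (60*5)*(-3)) = 8*(78 + 300*(-3)) = 8*(78 - 900) = 8*(-822) = -6576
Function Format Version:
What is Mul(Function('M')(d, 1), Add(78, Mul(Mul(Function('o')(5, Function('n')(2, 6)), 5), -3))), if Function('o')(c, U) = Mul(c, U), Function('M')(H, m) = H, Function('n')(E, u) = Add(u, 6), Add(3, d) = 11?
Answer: -6576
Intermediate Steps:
d = 8 (d = Add(-3, 11) = 8)
Function('n')(E, u) = Add(6, u)
Function('o')(c, U) = Mul(U, c)
Mul(Function('M')(d, 1), Add(78, Mul(Mul(Function('o')(5, Function('n')(2, 6)), 5), -3))) = Mul(8, Add(78, Mul(Mul(Mul(Add(6, 6), 5), 5), -3))) = Mul(8, Add(78, Mul(Mul(Mul(12, 5), 5), -3))) = Mul(8, Add(78, Mul(Mul(60, 5), -3))) = Mul(8, Add(78, Mul(300, -3))) = Mul(8, Add(78, -900)) = Mul(8, -822) = -6576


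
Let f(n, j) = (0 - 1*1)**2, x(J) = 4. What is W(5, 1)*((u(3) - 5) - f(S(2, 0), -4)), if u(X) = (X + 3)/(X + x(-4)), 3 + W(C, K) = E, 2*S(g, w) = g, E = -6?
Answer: 324/7 ≈ 46.286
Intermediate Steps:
S(g, w) = g/2
W(C, K) = -9 (W(C, K) = -3 - 6 = -9)
u(X) = (3 + X)/(4 + X) (u(X) = (X + 3)/(X + 4) = (3 + X)/(4 + X))
f(n, j) = 1 (f(n, j) = (0 - 1)**2 = (-1)**2 = 1)
W(5, 1)*((u(3) - 5) - f(S(2, 0), -4)) = -9*(((3 + 3)/(4 + 3) - 5) - 1*1) = -9*((6/7 - 5) - 1) = -9*(-29/7 - 1) = -9*(-36/7) = 324/7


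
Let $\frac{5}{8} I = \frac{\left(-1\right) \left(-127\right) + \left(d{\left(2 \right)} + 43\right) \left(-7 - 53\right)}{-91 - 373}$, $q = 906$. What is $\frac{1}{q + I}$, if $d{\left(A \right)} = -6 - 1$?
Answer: $\frac{290}{264773} \approx 0.0010953$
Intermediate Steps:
$d{\left(A \right)} = -7$ ($d{\left(A \right)} = -6 - 1 = -7$)
$I = \frac{2033}{290}$ ($I = \frac{8 \frac{\left(-1\right) \left(-127\right) + \left(-7 + 43\right) \left(-7 - 53\right)}{-91 - 373}}{5} = \frac{8 \frac{127 + 36 \left(-60\right)}{-464}}{5} = \frac{8 \left(127 - 2160\right) \left(- \frac{1}{464}\right)}{5} = \frac{8 \left(\left(-2033\right) \left(- \frac{1}{464}\right)\right)}{5} = \frac{8}{5} \cdot \frac{2033}{464} = \frac{2033}{290} \approx 7.0103$)
$\frac{1}{q + I} = \frac{1}{906 + \frac{2033}{290}} = \frac{1}{\frac{264773}{290}} = \frac{290}{264773}$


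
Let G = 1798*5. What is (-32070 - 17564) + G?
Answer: -40644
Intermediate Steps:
G = 8990
(-32070 - 17564) + G = (-32070 - 17564) + 8990 = -49634 + 8990 = -40644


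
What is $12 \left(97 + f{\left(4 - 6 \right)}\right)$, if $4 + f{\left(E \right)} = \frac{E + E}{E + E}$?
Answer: $1128$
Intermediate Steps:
$f{\left(E \right)} = -3$ ($f{\left(E \right)} = -4 + \frac{E + E}{E + E} = -4 + \frac{2 E}{2 E} = -4 + 2 E \frac{1}{2 E} = -4 + 1 = -3$)
$12 \left(97 + f{\left(4 - 6 \right)}\right) = 12 \left(97 - 3\right) = 12 \cdot 94 = 1128$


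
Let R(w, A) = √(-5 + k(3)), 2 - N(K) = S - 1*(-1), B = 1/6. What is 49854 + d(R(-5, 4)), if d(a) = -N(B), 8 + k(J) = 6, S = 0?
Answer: 49853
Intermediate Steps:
k(J) = -2 (k(J) = -8 + 6 = -2)
B = ⅙ ≈ 0.16667
N(K) = 1 (N(K) = 2 - (0 - 1*(-1)) = 2 - (0 + 1) = 2 - 1*1 = 2 - 1 = 1)
R(w, A) = I*√7 (R(w, A) = √(-5 - 2) = √(-7) = I*√7)
d(a) = -1 (d(a) = -1*1 = -1)
49854 + d(R(-5, 4)) = 49854 - 1 = 49853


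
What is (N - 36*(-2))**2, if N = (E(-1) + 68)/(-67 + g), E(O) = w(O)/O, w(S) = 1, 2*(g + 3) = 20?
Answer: 18088009/3600 ≈ 5024.4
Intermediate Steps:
g = 7 (g = -3 + (1/2)*20 = -3 + 10 = 7)
E(O) = 1/O
N = -67/60 (N = (1/(-1) + 68)/(-67 + 7) = (-1 + 68)/(-60) = 67*(-1/60) = -67/60 ≈ -1.1167)
(N - 36*(-2))**2 = (-67/60 - 36*(-2))**2 = (-67/60 + 72)**2 = (4253/60)**2 = 18088009/3600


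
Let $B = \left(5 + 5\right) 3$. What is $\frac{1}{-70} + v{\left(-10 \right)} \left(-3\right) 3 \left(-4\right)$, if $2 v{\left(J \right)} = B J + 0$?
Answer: $- \frac{378001}{70} \approx -5400.0$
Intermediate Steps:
$B = 30$ ($B = 10 \cdot 3 = 30$)
$v{\left(J \right)} = 15 J$ ($v{\left(J \right)} = \frac{30 J + 0}{2} = \frac{30 J}{2} = 15 J$)
$\frac{1}{-70} + v{\left(-10 \right)} \left(-3\right) 3 \left(-4\right) = \frac{1}{-70} + 15 \left(-10\right) \left(-3\right) 3 \left(-4\right) = - \frac{1}{70} - 150 \left(\left(-9\right) \left(-4\right)\right) = - \frac{1}{70} - 5400 = - \frac{378001}{70}$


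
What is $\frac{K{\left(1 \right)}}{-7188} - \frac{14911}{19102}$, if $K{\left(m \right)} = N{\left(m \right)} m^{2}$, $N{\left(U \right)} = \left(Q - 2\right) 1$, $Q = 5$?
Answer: $- \frac{17872929}{22884196} \approx -0.78102$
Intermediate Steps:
$N{\left(U \right)} = 3$ ($N{\left(U \right)} = \left(5 - 2\right) 1 = 3 \cdot 1 = 3$)
$K{\left(m \right)} = 3 m^{2}$
$\frac{K{\left(1 \right)}}{-7188} - \frac{14911}{19102} = \frac{3 \cdot 1^{2}}{-7188} - \frac{14911}{19102} = 3 \cdot 1 \left(- \frac{1}{7188}\right) - \frac{14911}{19102} = 3 \left(- \frac{1}{7188}\right) - \frac{14911}{19102} = - \frac{1}{2396} - \frac{14911}{19102} = - \frac{17872929}{22884196}$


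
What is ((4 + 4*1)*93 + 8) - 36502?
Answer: -35750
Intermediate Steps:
((4 + 4*1)*93 + 8) - 36502 = ((4 + 4)*93 + 8) - 36502 = (8*93 + 8) - 36502 = (744 + 8) - 36502 = 752 - 36502 = -35750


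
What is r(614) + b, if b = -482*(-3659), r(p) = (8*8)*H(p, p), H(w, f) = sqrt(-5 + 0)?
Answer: 1763638 + 64*I*sqrt(5) ≈ 1.7636e+6 + 143.11*I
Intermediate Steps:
H(w, f) = I*sqrt(5) (H(w, f) = sqrt(-5) = I*sqrt(5))
r(p) = 64*I*sqrt(5) (r(p) = (8*8)*(I*sqrt(5)) = 64*(I*sqrt(5)) = 64*I*sqrt(5))
b = 1763638
r(614) + b = 64*I*sqrt(5) + 1763638 = 1763638 + 64*I*sqrt(5)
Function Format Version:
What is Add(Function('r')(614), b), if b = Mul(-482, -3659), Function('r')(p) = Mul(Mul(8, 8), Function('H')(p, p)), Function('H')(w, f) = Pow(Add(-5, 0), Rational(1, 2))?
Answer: Add(1763638, Mul(64, I, Pow(5, Rational(1, 2)))) ≈ Add(1.7636e+6, Mul(143.11, I))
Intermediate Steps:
Function('H')(w, f) = Mul(I, Pow(5, Rational(1, 2))) (Function('H')(w, f) = Pow(-5, Rational(1, 2)) = Mul(I, Pow(5, Rational(1, 2))))
Function('r')(p) = Mul(64, I, Pow(5, Rational(1, 2))) (Function('r')(p) = Mul(Mul(8, 8), Mul(I, Pow(5, Rational(1, 2)))) = Mul(64, Mul(I, Pow(5, Rational(1, 2)))) = Mul(64, I, Pow(5, Rational(1, 2))))
b = 1763638
Add(Function('r')(614), b) = Add(Mul(64, I, Pow(5, Rational(1, 2))), 1763638) = Add(1763638, Mul(64, I, Pow(5, Rational(1, 2))))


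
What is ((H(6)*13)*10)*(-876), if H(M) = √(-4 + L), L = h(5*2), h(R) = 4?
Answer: 0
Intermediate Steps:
L = 4
H(M) = 0 (H(M) = √(-4 + 4) = √0 = 0)
((H(6)*13)*10)*(-876) = ((0*13)*10)*(-876) = (0*10)*(-876) = 0*(-876) = 0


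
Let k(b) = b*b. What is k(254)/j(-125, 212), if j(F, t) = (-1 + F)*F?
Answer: 32258/7875 ≈ 4.0963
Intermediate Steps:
k(b) = b²
j(F, t) = F*(-1 + F)
k(254)/j(-125, 212) = 254²/((-125*(-1 - 125))) = 64516/((-125*(-126))) = 64516/15750 = 64516*(1/15750) = 32258/7875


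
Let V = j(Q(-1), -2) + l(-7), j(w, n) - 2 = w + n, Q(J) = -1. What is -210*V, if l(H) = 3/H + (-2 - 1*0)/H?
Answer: 240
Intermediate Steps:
l(H) = 1/H (l(H) = 3/H + (-2 + 0)/H = 3/H - 2/H = 1/H)
j(w, n) = 2 + n + w (j(w, n) = 2 + (w + n) = 2 + (n + w) = 2 + n + w)
V = -8/7 (V = (2 - 2 - 1) + 1/(-7) = -1 - ⅐ = -8/7 ≈ -1.1429)
-210*V = -210*(-8/7) = 240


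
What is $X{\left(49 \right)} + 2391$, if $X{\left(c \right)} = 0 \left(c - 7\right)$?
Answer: $2391$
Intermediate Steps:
$X{\left(c \right)} = 0$ ($X{\left(c \right)} = 0 \left(-7 + c\right) = 0$)
$X{\left(49 \right)} + 2391 = 0 + 2391 = 2391$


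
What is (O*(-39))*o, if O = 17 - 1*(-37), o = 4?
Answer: -8424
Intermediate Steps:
O = 54 (O = 17 + 37 = 54)
(O*(-39))*o = (54*(-39))*4 = -2106*4 = -8424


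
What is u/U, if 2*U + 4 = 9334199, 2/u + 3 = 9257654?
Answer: 4/86412719675945 ≈ 4.6289e-14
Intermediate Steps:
u = 2/9257651 (u = 2/(-3 + 9257654) = 2/9257651 ≈ 2.1604e-7)
U = 9334195/2 (U = -2 + (½)*9334199 = -2 + 9334199/2 = 9334195/2 ≈ 4.6671e+6)
u/U = 2/(9257651*(9334195/2)) = (2/9257651)*(2/9334195) = 4/86412719675945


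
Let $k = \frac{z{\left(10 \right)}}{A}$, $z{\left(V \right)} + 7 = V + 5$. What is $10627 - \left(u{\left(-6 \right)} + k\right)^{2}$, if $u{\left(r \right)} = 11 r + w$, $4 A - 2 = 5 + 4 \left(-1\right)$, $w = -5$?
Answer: $\frac{62882}{9} \approx 6986.9$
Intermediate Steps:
$z{\left(V \right)} = -2 + V$ ($z{\left(V \right)} = -7 + \left(V + 5\right) = -7 + \left(5 + V\right) = -2 + V$)
$A = \frac{3}{4}$ ($A = \frac{1}{2} + \frac{5 + 4 \left(-1\right)}{4} = \frac{1}{2} + \frac{5 - 4}{4} = \frac{1}{2} + \frac{1}{4} \cdot 1 = \frac{1}{2} + \frac{1}{4} = \frac{3}{4} \approx 0.75$)
$u{\left(r \right)} = -5 + 11 r$ ($u{\left(r \right)} = 11 r - 5 = -5 + 11 r$)
$k = \frac{32}{3}$ ($k = \frac{-2 + 10}{\frac{3}{4}} = 8 \cdot \frac{4}{3} = \frac{32}{3} \approx 10.667$)
$10627 - \left(u{\left(-6 \right)} + k\right)^{2} = 10627 - \left(\left(-5 + 11 \left(-6\right)\right) + \frac{32}{3}\right)^{2} = 10627 - \left(\left(-5 - 66\right) + \frac{32}{3}\right)^{2} = 10627 - \left(-71 + \frac{32}{3}\right)^{2} = 10627 - \left(- \frac{181}{3}\right)^{2} = 10627 - \frac{32761}{9} = \frac{62882}{9}$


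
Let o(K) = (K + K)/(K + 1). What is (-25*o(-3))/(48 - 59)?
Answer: 75/11 ≈ 6.8182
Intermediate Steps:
o(K) = 2*K/(1 + K) (o(K) = (2*K)/(1 + K) = 2*K/(1 + K))
(-25*o(-3))/(48 - 59) = (-50*(-3)/(1 - 3))/(48 - 59) = -50*(-3)/(-2)/(-11) = -50*(-3)*(-1)/2*(-1/11) = -25*3*(-1/11) = -75*(-1/11) = 75/11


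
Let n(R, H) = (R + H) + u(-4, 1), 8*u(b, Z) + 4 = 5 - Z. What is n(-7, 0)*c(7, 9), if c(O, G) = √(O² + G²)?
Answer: -7*√130 ≈ -79.812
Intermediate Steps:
u(b, Z) = ⅛ - Z/8 (u(b, Z) = -½ + (5 - Z)/8 = -½ + (5/8 - Z/8) = ⅛ - Z/8)
n(R, H) = H + R (n(R, H) = (R + H) + (⅛ - ⅛*1) = (H + R) + (⅛ - ⅛) = (H + R) + 0 = H + R)
c(O, G) = √(G² + O²)
n(-7, 0)*c(7, 9) = (0 - 7)*√(9² + 7²) = -7*√(81 + 49) = -7*√130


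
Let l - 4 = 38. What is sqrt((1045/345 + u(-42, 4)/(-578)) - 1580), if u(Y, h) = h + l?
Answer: I*sqrt(2169909654)/1173 ≈ 39.712*I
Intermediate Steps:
l = 42 (l = 4 + 38 = 42)
u(Y, h) = 42 + h (u(Y, h) = h + 42 = 42 + h)
sqrt((1045/345 + u(-42, 4)/(-578)) - 1580) = sqrt((1045/345 + (42 + 4)/(-578)) - 1580) = sqrt((1045*(1/345) + 46*(-1/578)) - 1580) = sqrt((209/69 - 23/289) - 1580) = sqrt(58814/19941 - 1580) = sqrt(-31447966/19941) = I*sqrt(2169909654)/1173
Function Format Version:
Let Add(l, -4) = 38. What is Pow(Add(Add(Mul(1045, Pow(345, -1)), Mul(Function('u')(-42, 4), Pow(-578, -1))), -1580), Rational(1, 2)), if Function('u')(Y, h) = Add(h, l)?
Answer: Mul(Rational(1, 1173), I, Pow(2169909654, Rational(1, 2))) ≈ Mul(39.712, I)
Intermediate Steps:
l = 42 (l = Add(4, 38) = 42)
Function('u')(Y, h) = Add(42, h) (Function('u')(Y, h) = Add(h, 42) = Add(42, h))
Pow(Add(Add(Mul(1045, Pow(345, -1)), Mul(Function('u')(-42, 4), Pow(-578, -1))), -1580), Rational(1, 2)) = Pow(Add(Add(Mul(1045, Pow(345, -1)), Mul(Add(42, 4), Pow(-578, -1))), -1580), Rational(1, 2)) = Pow(Add(Add(Mul(1045, Rational(1, 345)), Mul(46, Rational(-1, 578))), -1580), Rational(1, 2)) = Pow(Add(Add(Rational(209, 69), Rational(-23, 289)), -1580), Rational(1, 2)) = Pow(Add(Rational(58814, 19941), -1580), Rational(1, 2)) = Pow(Rational(-31447966, 19941), Rational(1, 2)) = Mul(Rational(1, 1173), I, Pow(2169909654, Rational(1, 2)))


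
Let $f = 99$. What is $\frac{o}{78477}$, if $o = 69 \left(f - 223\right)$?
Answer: $- \frac{2852}{26159} \approx -0.10903$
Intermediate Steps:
$o = -8556$ ($o = 69 \left(99 - 223\right) = 69 \left(-124\right) = -8556$)
$\frac{o}{78477} = - \frac{8556}{78477} = \left(-8556\right) \frac{1}{78477} = - \frac{2852}{26159}$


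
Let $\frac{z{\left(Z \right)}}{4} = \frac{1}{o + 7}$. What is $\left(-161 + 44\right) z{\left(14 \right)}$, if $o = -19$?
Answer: $39$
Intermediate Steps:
$z{\left(Z \right)} = - \frac{1}{3}$ ($z{\left(Z \right)} = \frac{4}{-19 + 7} = \frac{4}{-12} = 4 \left(- \frac{1}{12}\right) = - \frac{1}{3}$)
$\left(-161 + 44\right) z{\left(14 \right)} = \left(-161 + 44\right) \left(- \frac{1}{3}\right) = \left(-117\right) \left(- \frac{1}{3}\right) = 39$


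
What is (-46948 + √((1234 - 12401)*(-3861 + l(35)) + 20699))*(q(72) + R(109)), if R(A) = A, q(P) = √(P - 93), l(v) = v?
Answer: -(109 + I*√21)*(46948 - √42745641) ≈ -4.4047e+6 - 1.8518e+5*I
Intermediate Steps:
q(P) = √(-93 + P)
(-46948 + √((1234 - 12401)*(-3861 + l(35)) + 20699))*(q(72) + R(109)) = (-46948 + √((1234 - 12401)*(-3861 + 35) + 20699))*(√(-93 + 72) + 109) = (-46948 + √(-11167*(-3826) + 20699))*(√(-21) + 109) = (-46948 + √(42724942 + 20699))*(I*√21 + 109) = (-46948 + √42745641)*(109 + I*√21)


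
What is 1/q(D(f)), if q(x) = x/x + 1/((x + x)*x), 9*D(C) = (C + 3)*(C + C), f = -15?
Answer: 3200/3201 ≈ 0.99969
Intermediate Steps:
D(C) = 2*C*(3 + C)/9 (D(C) = ((C + 3)*(C + C))/9 = ((3 + C)*(2*C))/9 = (2*C*(3 + C))/9 = 2*C*(3 + C)/9)
q(x) = 1 + 1/(2*x**2) (q(x) = 1 + 1/(((2*x))*x) = 1 + (1/(2*x))/x = 1 + 1/(2*x**2))
1/q(D(f)) = 1/(1 + 1/(2*((2/9)*(-15)*(3 - 15))**2)) = 1/(1 + 1/(2*((2/9)*(-15)*(-12))**2)) = 1/(1 + (1/2)/40**2) = 1/(1 + (1/2)*(1/1600)) = 1/(1 + 1/3200) = 1/(3201/3200) = 3200/3201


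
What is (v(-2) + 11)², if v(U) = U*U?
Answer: 225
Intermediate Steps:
v(U) = U²
(v(-2) + 11)² = ((-2)² + 11)² = (4 + 11)² = 15² = 225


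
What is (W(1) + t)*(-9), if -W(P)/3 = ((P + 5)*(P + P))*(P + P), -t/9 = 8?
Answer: 1296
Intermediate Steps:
t = -72 (t = -9*8 = -72)
W(P) = -12*P**2*(5 + P) (W(P) = -3*(P + 5)*(P + P)*(P + P) = -3*(5 + P)*(2*P)*2*P = -3*2*P*(5 + P)*2*P = -12*P**2*(5 + P))
(W(1) + t)*(-9) = (12*1**2*(-5 - 1*1) - 72)*(-9) = (12*1*(-5 - 1) - 72)*(-9) = (12*1*(-6) - 72)*(-9) = (-72 - 72)*(-9) = -144*(-9) = 1296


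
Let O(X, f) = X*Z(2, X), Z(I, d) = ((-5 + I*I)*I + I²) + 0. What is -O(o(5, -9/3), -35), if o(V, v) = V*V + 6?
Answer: -62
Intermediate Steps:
o(V, v) = 6 + V² (o(V, v) = V² + 6 = 6 + V²)
Z(I, d) = I² + I*(-5 + I²) (Z(I, d) = ((-5 + I²)*I + I²) + 0 = (I*(-5 + I²) + I²) + 0 = (I² + I*(-5 + I²)) + 0 = I² + I*(-5 + I²))
O(X, f) = 2*X (O(X, f) = X*(2*(-5 + 2 + 2²)) = X*(2*(-5 + 2 + 4)) = X*(2*1) = X*2 = 2*X)
-O(o(5, -9/3), -35) = -2*(6 + 5²) = -2*(6 + 25) = -2*31 = -1*62 = -62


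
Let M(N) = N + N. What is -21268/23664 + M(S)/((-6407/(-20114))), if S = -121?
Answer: -28830716627/37903812 ≈ -760.63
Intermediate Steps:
M(N) = 2*N
-21268/23664 + M(S)/((-6407/(-20114))) = -21268/23664 + (2*(-121))/((-6407/(-20114))) = -21268*1/23664 - 242/((-6407*(-1/20114))) = -5317/5916 - 242/6407/20114 = -5317/5916 - 242*20114/6407 = -5317/5916 - 4867588/6407 = -28830716627/37903812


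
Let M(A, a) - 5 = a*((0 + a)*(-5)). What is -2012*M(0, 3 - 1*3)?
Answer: -10060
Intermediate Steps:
M(A, a) = 5 - 5*a² (M(A, a) = 5 + a*((0 + a)*(-5)) = 5 + a*(a*(-5)) = 5 + a*(-5*a) = 5 - 5*a²)
-2012*M(0, 3 - 1*3) = -2012*(5 - 5*(3 - 1*3)²) = -2012*(5 - 5*(3 - 3)²) = -2012*(5 - 5*0²) = -2012*(5 - 5*0) = -2012*(5 + 0) = -2012*5 = -10060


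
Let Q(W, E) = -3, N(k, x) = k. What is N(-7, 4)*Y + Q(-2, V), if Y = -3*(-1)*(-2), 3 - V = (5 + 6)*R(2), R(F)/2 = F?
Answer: 39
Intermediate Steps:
R(F) = 2*F
V = -41 (V = 3 - (5 + 6)*2*2 = 3 - 11*4 = 3 - 1*44 = 3 - 44 = -41)
Y = -6 (Y = 3*(-2) = -6)
N(-7, 4)*Y + Q(-2, V) = -7*(-6) - 3 = 42 - 3 = 39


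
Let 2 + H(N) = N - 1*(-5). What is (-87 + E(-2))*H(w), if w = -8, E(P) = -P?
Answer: 425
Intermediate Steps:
H(N) = 3 + N (H(N) = -2 + (N - 1*(-5)) = -2 + (N + 5) = -2 + (5 + N) = 3 + N)
(-87 + E(-2))*H(w) = (-87 - 1*(-2))*(3 - 8) = (-87 + 2)*(-5) = -85*(-5) = 425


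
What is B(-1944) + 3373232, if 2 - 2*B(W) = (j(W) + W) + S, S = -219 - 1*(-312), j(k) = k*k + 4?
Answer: 2969177/2 ≈ 1.4846e+6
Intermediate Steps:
j(k) = 4 + k² (j(k) = k² + 4 = 4 + k²)
S = 93 (S = -219 + 312 = 93)
B(W) = -95/2 - W/2 - W²/2 (B(W) = 1 - (((4 + W²) + W) + 93)/2 = 1 - ((4 + W + W²) + 93)/2 = 1 - (97 + W + W²)/2 = 1 + (-97/2 - W/2 - W²/2) = -95/2 - W/2 - W²/2)
B(-1944) + 3373232 = (-95/2 - ½*(-1944) - ½*(-1944)²) + 3373232 = (-95/2 + 972 - ½*3779136) + 3373232 = (-95/2 + 972 - 1889568) + 3373232 = -3777287/2 + 3373232 = 2969177/2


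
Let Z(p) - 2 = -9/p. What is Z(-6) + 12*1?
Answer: 31/2 ≈ 15.500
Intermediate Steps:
Z(p) = 2 - 9/p
Z(-6) + 12*1 = (2 - 9/(-6)) + 12*1 = (2 - 9*(-⅙)) + 12 = (2 + 3/2) + 12 = 7/2 + 12 = 31/2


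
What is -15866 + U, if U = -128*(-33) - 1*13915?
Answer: -25557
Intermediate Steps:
U = -9691 (U = 4224 - 13915 = -9691)
-15866 + U = -15866 - 9691 = -25557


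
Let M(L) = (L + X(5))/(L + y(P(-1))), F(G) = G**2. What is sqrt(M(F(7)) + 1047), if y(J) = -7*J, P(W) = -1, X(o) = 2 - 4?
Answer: sqrt(821506)/28 ≈ 32.370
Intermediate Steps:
X(o) = -2
M(L) = (-2 + L)/(7 + L) (M(L) = (L - 2)/(L - 7*(-1)) = (-2 + L)/(L + 7) = (-2 + L)/(7 + L))
sqrt(M(F(7)) + 1047) = sqrt((-2 + 7**2)/(7 + 7**2) + 1047) = sqrt((-2 + 49)/(7 + 49) + 1047) = sqrt(47/56 + 1047) = sqrt(58679/56) = sqrt(821506)/28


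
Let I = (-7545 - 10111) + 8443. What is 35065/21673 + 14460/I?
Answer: 3220755/66557783 ≈ 0.048390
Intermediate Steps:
I = -9213 (I = -17656 + 8443 = -9213)
35065/21673 + 14460/I = 35065/21673 + 14460/(-9213) = 35065*(1/21673) + 14460*(-1/9213) = 35065/21673 - 4820/3071 = 3220755/66557783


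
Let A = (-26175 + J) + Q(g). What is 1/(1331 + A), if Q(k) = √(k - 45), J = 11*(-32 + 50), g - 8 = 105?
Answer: -12323/303712624 - √17/303712624 ≈ -4.0588e-5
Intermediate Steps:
g = 113 (g = 8 + 105 = 113)
J = 198 (J = 11*18 = 198)
Q(k) = √(-45 + k)
A = -25977 + 2*√17 (A = (-26175 + 198) + √(-45 + 113) = -25977 + √68 = -25977 + 2*√17 ≈ -25969.)
1/(1331 + A) = 1/(1331 + (-25977 + 2*√17)) = 1/(-24646 + 2*√17)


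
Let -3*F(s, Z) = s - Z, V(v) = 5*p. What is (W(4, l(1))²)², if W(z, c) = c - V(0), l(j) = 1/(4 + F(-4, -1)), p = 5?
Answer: 236421376/625 ≈ 3.7827e+5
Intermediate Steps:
V(v) = 25 (V(v) = 5*5 = 25)
F(s, Z) = -s/3 + Z/3 (F(s, Z) = -(s - Z)/3 = -s/3 + Z/3)
l(j) = ⅕ (l(j) = 1/(4 + (-⅓*(-4) + (⅓)*(-1))) = 1/(4 + (4/3 - ⅓)) = 1/(4 + 1) = 1/5 = ⅕)
W(z, c) = -25 + c (W(z, c) = c - 1*25 = c - 25 = -25 + c)
(W(4, l(1))²)² = ((-25 + ⅕)²)² = ((-124/5)²)² = (15376/25)² = 236421376/625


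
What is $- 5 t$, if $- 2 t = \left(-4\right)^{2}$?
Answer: $40$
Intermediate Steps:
$t = -8$ ($t = - \frac{\left(-4\right)^{2}}{2} = \left(- \frac{1}{2}\right) 16 = -8$)
$- 5 t = \left(-5\right) \left(-8\right) = 40$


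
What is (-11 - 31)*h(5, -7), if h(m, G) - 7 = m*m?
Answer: -1344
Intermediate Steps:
h(m, G) = 7 + m² (h(m, G) = 7 + m*m = 7 + m²)
(-11 - 31)*h(5, -7) = (-11 - 31)*(7 + 5²) = -42*(7 + 25) = -42*32 = -1344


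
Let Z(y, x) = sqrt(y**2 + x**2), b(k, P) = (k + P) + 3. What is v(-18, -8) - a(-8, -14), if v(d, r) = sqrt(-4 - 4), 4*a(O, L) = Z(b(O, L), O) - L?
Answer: -7/2 - 5*sqrt(17)/4 + 2*I*sqrt(2) ≈ -8.6539 + 2.8284*I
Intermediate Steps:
b(k, P) = 3 + P + k (b(k, P) = (P + k) + 3 = 3 + P + k)
Z(y, x) = sqrt(x**2 + y**2)
a(O, L) = -L/4 + sqrt(O**2 + (3 + L + O)**2)/4 (a(O, L) = (sqrt(O**2 + (3 + L + O)**2) - L)/4 = -L/4 + sqrt(O**2 + (3 + L + O)**2)/4)
v(d, r) = 2*I*sqrt(2) (v(d, r) = sqrt(-8) = 2*I*sqrt(2))
v(-18, -8) - a(-8, -14) = 2*I*sqrt(2) - (-1/4*(-14) + sqrt((-8)**2 + (3 - 14 - 8)**2)/4) = 2*I*sqrt(2) - (7/2 + sqrt(64 + (-19)**2)/4) = 2*I*sqrt(2) - (7/2 + sqrt(64 + 361)/4) = 2*I*sqrt(2) - (7/2 + sqrt(425)/4) = 2*I*sqrt(2) - (7/2 + (5*sqrt(17))/4) = 2*I*sqrt(2) - (7/2 + 5*sqrt(17)/4) = 2*I*sqrt(2) + (-7/2 - 5*sqrt(17)/4) = -7/2 - 5*sqrt(17)/4 + 2*I*sqrt(2)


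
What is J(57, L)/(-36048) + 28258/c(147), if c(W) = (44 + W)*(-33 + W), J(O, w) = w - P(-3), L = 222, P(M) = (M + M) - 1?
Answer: 56314341/43606064 ≈ 1.2914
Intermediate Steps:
P(M) = -1 + 2*M (P(M) = 2*M - 1 = -1 + 2*M)
J(O, w) = 7 + w (J(O, w) = w - (-1 + 2*(-3)) = w - (-1 - 6) = w - 1*(-7) = w + 7 = 7 + w)
c(W) = (-33 + W)*(44 + W)
J(57, L)/(-36048) + 28258/c(147) = (7 + 222)/(-36048) + 28258/(-1452 + 147² + 11*147) = 229*(-1/36048) + 28258/(-1452 + 21609 + 1617) = -229/36048 + 28258/21774 = -229/36048 + 28258*(1/21774) = -229/36048 + 14129/10887 = 56314341/43606064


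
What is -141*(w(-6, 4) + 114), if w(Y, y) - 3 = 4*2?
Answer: -17625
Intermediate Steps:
w(Y, y) = 11 (w(Y, y) = 3 + 4*2 = 3 + 8 = 11)
-141*(w(-6, 4) + 114) = -141*(11 + 114) = -141*125 = -17625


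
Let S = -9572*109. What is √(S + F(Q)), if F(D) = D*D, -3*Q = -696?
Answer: 2*I*√247381 ≈ 994.75*I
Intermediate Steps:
Q = 232 (Q = -⅓*(-696) = 232)
S = -1043348
F(D) = D²
√(S + F(Q)) = √(-1043348 + 232²) = √(-1043348 + 53824) = √(-989524) = 2*I*√247381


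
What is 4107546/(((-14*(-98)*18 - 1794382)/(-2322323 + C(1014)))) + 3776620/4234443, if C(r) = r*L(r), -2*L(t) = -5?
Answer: 20174236177737121592/3746817247449 ≈ 5.3844e+6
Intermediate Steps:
L(t) = 5/2 (L(t) = -½*(-5) = 5/2)
C(r) = 5*r/2 (C(r) = r*(5/2) = 5*r/2)
4107546/(((-14*(-98)*18 - 1794382)/(-2322323 + C(1014)))) + 3776620/4234443 = 4107546/(((-14*(-98)*18 - 1794382)/(-2322323 + (5/2)*1014))) + 3776620/4234443 = 4107546/(((1372*18 - 1794382)/(-2322323 + 2535))) + 3776620*(1/4234443) = 4107546/(((24696 - 1794382)/(-2319788))) + 3776620/4234443 = 4107546/((-1769686*(-1/2319788))) + 3776620/4234443 = 4107546/(884843/1159894) + 3776620/4234443 = 4107546*(1159894/884843) + 3776620/4234443 = 4764317960124/884843 + 3776620/4234443 = 20174236177737121592/3746817247449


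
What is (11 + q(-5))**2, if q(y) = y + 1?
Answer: 49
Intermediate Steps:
q(y) = 1 + y
(11 + q(-5))**2 = (11 + (1 - 5))**2 = (11 - 4)**2 = 7**2 = 49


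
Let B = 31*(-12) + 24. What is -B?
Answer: 348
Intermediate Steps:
B = -348 (B = -372 + 24 = -348)
-B = -1*(-348) = 348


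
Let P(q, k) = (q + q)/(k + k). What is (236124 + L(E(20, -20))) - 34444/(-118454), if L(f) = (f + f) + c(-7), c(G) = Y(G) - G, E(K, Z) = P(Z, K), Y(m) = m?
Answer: 13984814916/59227 ≈ 2.3612e+5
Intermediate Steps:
P(q, k) = q/k (P(q, k) = (2*q)/((2*k)) = (2*q)*(1/(2*k)) = q/k)
E(K, Z) = Z/K
c(G) = 0 (c(G) = G - G = 0)
L(f) = 2*f (L(f) = (f + f) + 0 = 2*f + 0 = 2*f)
(236124 + L(E(20, -20))) - 34444/(-118454) = (236124 + 2*(-20/20)) - 34444/(-118454) = (236124 + 2*(-20*1/20)) - 34444*(-1/118454) = (236124 + 2*(-1)) + 17222/59227 = (236124 - 2) + 17222/59227 = 236122 + 17222/59227 = 13984814916/59227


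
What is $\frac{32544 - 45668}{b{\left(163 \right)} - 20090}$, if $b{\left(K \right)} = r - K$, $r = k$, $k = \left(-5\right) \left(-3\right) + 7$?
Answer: $\frac{13124}{20231} \approx 0.64871$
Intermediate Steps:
$k = 22$ ($k = 15 + 7 = 22$)
$r = 22$
$b{\left(K \right)} = 22 - K$
$\frac{32544 - 45668}{b{\left(163 \right)} - 20090} = \frac{32544 - 45668}{\left(22 - 163\right) - 20090} = - \frac{13124}{\left(22 - 163\right) - 20090} = - \frac{13124}{-141 - 20090} = - \frac{13124}{-20231} = \left(-13124\right) \left(- \frac{1}{20231}\right) = \frac{13124}{20231}$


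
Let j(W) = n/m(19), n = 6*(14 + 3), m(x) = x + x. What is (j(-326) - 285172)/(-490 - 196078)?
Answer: 5418217/3734792 ≈ 1.4507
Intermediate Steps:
m(x) = 2*x
n = 102 (n = 6*17 = 102)
j(W) = 51/19 (j(W) = 102/((2*19)) = 102/38 = 102*(1/38) = 51/19)
(j(-326) - 285172)/(-490 - 196078) = (51/19 - 285172)/(-490 - 196078) = -5418217/19/(-196568) = -5418217/19*(-1/196568) = 5418217/3734792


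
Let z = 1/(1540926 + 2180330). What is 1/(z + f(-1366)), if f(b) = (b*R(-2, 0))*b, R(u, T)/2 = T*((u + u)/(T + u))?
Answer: 3721256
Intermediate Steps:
R(u, T) = 4*T*u/(T + u) (R(u, T) = 2*(T*((u + u)/(T + u))) = 2*(T*((2*u)/(T + u))) = 2*(T*(2*u/(T + u))) = 2*(2*T*u/(T + u)) = 4*T*u/(T + u))
f(b) = 0 (f(b) = (b*(4*0*(-2)/(0 - 2)))*b = (b*(4*0*(-2)/(-2)))*b = (b*(4*0*(-2)*(-½)))*b = (b*0)*b = 0*b = 0)
z = 1/3721256 ≈ 2.6873e-7
1/(z + f(-1366)) = 1/(1/3721256 + 0) = 1/(1/3721256) = 3721256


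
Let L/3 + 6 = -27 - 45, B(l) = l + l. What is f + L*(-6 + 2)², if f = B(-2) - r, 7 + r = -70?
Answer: -3671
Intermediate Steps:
r = -77 (r = -7 - 70 = -77)
B(l) = 2*l
f = 73 (f = 2*(-2) - 1*(-77) = -4 + 77 = 73)
L = -234 (L = -18 + 3*(-27 - 45) = -18 + 3*(-72) = -18 - 216 = -234)
f + L*(-6 + 2)² = 73 - 234*(-6 + 2)² = 73 - 234*(-4)² = 73 - 234*16 = 73 - 3744 = -3671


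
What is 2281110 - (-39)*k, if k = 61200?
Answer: 4667910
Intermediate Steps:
2281110 - (-39)*k = 2281110 - (-39)*61200 = 2281110 - 1*(-2386800) = 2281110 + 2386800 = 4667910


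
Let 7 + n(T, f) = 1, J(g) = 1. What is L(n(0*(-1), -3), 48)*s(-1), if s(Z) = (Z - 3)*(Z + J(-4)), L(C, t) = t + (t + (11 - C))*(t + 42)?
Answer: 0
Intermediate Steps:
n(T, f) = -6 (n(T, f) = -7 + 1 = -6)
L(C, t) = t + (42 + t)*(11 + t - C) (L(C, t) = t + (11 + t - C)*(42 + t) = t + (42 + t)*(11 + t - C))
s(Z) = (1 + Z)*(-3 + Z) (s(Z) = (Z - 3)*(Z + 1) = (-3 + Z)*(1 + Z) = (1 + Z)*(-3 + Z))
L(n(0*(-1), -3), 48)*s(-1) = (462 + 48² - 42*(-6) + 54*48 - 1*(-6)*48)*(-3 + (-1)² - 2*(-1)) = (462 + 2304 + 252 + 2592 + 288)*(-3 + 1 + 2) = 5898*0 = 0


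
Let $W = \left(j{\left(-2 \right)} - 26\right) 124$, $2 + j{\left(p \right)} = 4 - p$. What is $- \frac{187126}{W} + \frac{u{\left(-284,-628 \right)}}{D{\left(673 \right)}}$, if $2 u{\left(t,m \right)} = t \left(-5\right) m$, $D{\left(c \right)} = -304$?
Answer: $\frac{39788967}{25916} \approx 1535.3$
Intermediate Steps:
$j{\left(p \right)} = 2 - p$ ($j{\left(p \right)} = -2 - \left(-4 + p\right) = 2 - p$)
$u{\left(t,m \right)} = - \frac{5 m t}{2}$ ($u{\left(t,m \right)} = \frac{t \left(-5\right) m}{2} = \frac{- 5 t m}{2} = \frac{\left(-5\right) m t}{2} = - \frac{5 m t}{2}$)
$W = -2728$ ($W = \left(\left(2 - -2\right) - 26\right) 124 = \left(\left(2 + 2\right) - 26\right) 124 = \left(4 - 26\right) 124 = \left(-22\right) 124 = -2728$)
$- \frac{187126}{W} + \frac{u{\left(-284,-628 \right)}}{D{\left(673 \right)}} = - \frac{187126}{-2728} + \frac{\left(- \frac{5}{2}\right) \left(-628\right) \left(-284\right)}{-304} = \left(-187126\right) \left(- \frac{1}{2728}\right) - - \frac{55735}{38} = \frac{93563}{1364} + \frac{55735}{38} = \frac{39788967}{25916}$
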